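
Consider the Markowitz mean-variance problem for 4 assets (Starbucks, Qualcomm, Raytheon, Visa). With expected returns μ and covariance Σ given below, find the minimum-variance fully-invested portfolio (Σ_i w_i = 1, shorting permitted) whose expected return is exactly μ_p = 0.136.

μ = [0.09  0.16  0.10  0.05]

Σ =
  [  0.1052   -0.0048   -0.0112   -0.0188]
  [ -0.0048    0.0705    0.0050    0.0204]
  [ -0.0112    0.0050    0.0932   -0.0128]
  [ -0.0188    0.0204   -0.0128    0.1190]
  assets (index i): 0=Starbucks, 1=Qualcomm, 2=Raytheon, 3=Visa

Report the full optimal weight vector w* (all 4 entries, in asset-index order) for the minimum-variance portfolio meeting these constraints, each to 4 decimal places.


p=Σ⁻¹μ = [1.1387  2.1642  1.1420  0.3519]
q=Σ⁻¹𝟙 = [13.1927  11.2725  13.0784  9.9619]
a=μᵀp=0.580558  b=𝟙ᵀp=4.796875  c=𝟙ᵀq=47.505486  D=ac−b²=4.569675
λ₁=(c·0.136−b)/D = (47.505486·0.136−4.796875)/4.569675 = 0.364111
λ₂=(a−b·0.136)/D = (0.580558−4.796875·0.136)/4.569675 = -0.015716
w* = 0.364111·p + -0.015716·q:
  w_0 = 0.364111·1.1387 + -0.015716·13.1927 = 0.2073  (Starbucks)
  w_1 = 0.364111·2.1642 + -0.015716·11.2725 = 0.6109  (Qualcomm)
  w_2 = 0.364111·1.1420 + -0.015716·13.0784 = 0.2103  (Raytheon)
  w_3 = 0.364111·0.3519 + -0.015716·9.9619 = -0.0284  (Visa)
Σw_i=1.0000  μᵀw=0.1360
σ²=wᵀΣw=λ₁·μ_p+λ₂ = 0.364111·0.136 + -0.015716 = 0.033803 ≈ 0.0338

0.2073  0.6109  0.2103  -0.0284


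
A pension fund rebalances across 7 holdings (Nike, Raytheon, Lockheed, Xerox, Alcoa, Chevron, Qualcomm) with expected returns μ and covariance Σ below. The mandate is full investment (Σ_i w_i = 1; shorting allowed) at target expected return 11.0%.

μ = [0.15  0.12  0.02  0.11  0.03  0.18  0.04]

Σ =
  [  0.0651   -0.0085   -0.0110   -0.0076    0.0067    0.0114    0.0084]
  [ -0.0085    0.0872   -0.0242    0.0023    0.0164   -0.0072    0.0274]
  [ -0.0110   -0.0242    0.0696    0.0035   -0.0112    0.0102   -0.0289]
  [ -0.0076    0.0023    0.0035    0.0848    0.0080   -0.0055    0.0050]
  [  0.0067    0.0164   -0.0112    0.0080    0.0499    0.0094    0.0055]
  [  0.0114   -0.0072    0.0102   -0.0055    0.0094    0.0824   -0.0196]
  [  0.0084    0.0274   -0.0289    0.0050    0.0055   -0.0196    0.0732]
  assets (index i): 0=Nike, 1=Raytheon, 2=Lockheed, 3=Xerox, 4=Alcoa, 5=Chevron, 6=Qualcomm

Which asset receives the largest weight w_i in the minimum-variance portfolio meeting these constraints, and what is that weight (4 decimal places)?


g=Σ⁻¹μ = [2.6040  2.1014  1.0523  1.6347  -0.9244  2.1923  0.4213]
h=Σ⁻¹𝟙 = [17.4226  13.2745  30.1429  9.9438  14.2807  10.8882  19.7569]
a=μᵀg=1.227370  b=𝟙ᵀg=9.081583  c=𝟙ᵀh=115.709598  D=ac−b²=59.543292
λ₁=(c·0.110−b)/D = (115.709598·0.110−9.081583)/59.543292 = 0.061241
λ₂=(a−b·0.110)/D = (1.227370−9.081583·0.110)/59.543292 = 0.003836
w* = 0.061241·g + 0.003836·h:
  w_0 = 0.061241·2.6040 + 0.003836·17.4226 = 0.2263  (Nike)
  w_1 = 0.061241·2.1014 + 0.003836·13.2745 = 0.1796  (Raytheon)
  w_2 = 0.061241·1.0523 + 0.003836·30.1429 = 0.1801  (Lockheed)
  w_3 = 0.061241·1.6347 + 0.003836·9.9438 = 0.1383  (Xerox)
  w_4 = 0.061241·-0.9244 + 0.003836·14.2807 = -0.0018  (Alcoa)
  w_5 = 0.061241·2.1923 + 0.003836·10.8882 = 0.1760  (Chevron)
  w_6 = 0.061241·0.4213 + 0.003836·19.7569 = 0.1016  (Qualcomm)
Σw_i=1.0000  μᵀw=0.1100
σ²=wᵀΣw=λ₁·μ_p+λ₂ = 0.061241·0.110 + 0.003836 = 0.010572 ≈ 0.0106

Nike (0.2263)


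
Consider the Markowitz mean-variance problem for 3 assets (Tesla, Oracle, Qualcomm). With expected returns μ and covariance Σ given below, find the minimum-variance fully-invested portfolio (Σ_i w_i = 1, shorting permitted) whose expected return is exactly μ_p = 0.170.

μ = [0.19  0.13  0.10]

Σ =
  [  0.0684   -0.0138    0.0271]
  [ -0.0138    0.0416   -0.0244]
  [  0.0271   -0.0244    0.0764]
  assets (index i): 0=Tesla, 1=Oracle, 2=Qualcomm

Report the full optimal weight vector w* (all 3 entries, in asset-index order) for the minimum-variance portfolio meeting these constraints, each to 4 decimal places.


u=Σ⁻¹μ = [3.0890  5.2601  1.8931]
v=Σ⁻¹𝟙 = [14.5865  41.2461  21.0878]
a=μᵀu=1.460031  b=𝟙ᵀu=10.242205  c=𝟙ᵀv=76.920390  D=ac−b²=7.403376
λ₁=(c·0.170−b)/D = (76.920390·0.170−10.242205)/7.403376 = 0.382834
λ₂=(a−b·0.170)/D = (1.460031−10.242205·0.170)/7.403376 = -0.037975
w* = 0.382834·u + -0.037975·v:
  w_0 = 0.382834·3.0890 + -0.037975·14.5865 = 0.6286  (Tesla)
  w_1 = 0.382834·5.2601 + -0.037975·41.2461 = 0.4474  (Oracle)
  w_2 = 0.382834·1.8931 + -0.037975·21.0878 = -0.0761  (Qualcomm)
Σw_i=1.0000  μᵀw=0.1700
σ²=wᵀΣw=λ₁·μ_p+λ₂ = 0.382834·0.170 + -0.037975 = 0.027107 ≈ 0.0271

0.6286  0.4474  -0.0761


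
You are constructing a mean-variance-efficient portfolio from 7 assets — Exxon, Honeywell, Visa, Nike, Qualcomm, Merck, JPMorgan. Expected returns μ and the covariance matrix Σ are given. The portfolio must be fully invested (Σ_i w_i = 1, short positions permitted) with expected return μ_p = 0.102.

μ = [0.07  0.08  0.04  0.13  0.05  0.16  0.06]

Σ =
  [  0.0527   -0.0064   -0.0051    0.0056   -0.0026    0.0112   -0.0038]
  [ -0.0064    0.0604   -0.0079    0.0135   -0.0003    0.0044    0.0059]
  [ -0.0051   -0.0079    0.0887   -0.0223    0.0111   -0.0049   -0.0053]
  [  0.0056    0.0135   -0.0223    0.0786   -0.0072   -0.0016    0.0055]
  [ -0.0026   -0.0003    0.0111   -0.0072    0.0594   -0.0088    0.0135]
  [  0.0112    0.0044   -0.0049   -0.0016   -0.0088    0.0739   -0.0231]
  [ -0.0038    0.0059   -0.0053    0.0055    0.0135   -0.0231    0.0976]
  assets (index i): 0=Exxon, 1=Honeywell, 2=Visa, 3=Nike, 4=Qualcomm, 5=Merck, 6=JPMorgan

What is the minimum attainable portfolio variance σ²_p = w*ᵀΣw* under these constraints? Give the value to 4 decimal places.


0.0111

x=Σ⁻¹μ = [0.9370  0.8837  1.1117  1.8275  1.0458  2.5233  1.0078]
y=Σ⁻¹𝟙 = [19.0002  15.2282  17.0101  14.5639  16.1144  16.8347  11.9236]
a=μᵀx=0.934803  b=𝟙ᵀx=9.336673  c=𝟙ᵀy=110.675102  D=ac−b²=16.285971
λ₁=(c·0.102−b)/D = (110.675102·0.102−9.336673)/16.285971 = 0.119869
λ₂=(a−b·0.102)/D = (0.934803−9.336673·0.102)/16.285971 = -0.001077
w* = 0.119869·x + -0.001077·y:
  w_0 = 0.119869·0.9370 + -0.001077·19.0002 = 0.0919  (Exxon)
  w_1 = 0.119869·0.8837 + -0.001077·15.2282 = 0.0895  (Honeywell)
  w_2 = 0.119869·1.1117 + -0.001077·17.0101 = 0.1149  (Visa)
  w_3 = 0.119869·1.8275 + -0.001077·14.5639 = 0.2034  (Nike)
  w_4 = 0.119869·1.0458 + -0.001077·16.1144 = 0.1080  (Qualcomm)
  w_5 = 0.119869·2.5233 + -0.001077·16.8347 = 0.2843  (Merck)
  w_6 = 0.119869·1.0078 + -0.001077·11.9236 = 0.1080  (JPMorgan)
Σw_i=1.0000  μᵀw=0.1020
σ²=wᵀΣw=λ₁·μ_p+λ₂ = 0.119869·0.102 + -0.001077 = 0.011150 ≈ 0.0111


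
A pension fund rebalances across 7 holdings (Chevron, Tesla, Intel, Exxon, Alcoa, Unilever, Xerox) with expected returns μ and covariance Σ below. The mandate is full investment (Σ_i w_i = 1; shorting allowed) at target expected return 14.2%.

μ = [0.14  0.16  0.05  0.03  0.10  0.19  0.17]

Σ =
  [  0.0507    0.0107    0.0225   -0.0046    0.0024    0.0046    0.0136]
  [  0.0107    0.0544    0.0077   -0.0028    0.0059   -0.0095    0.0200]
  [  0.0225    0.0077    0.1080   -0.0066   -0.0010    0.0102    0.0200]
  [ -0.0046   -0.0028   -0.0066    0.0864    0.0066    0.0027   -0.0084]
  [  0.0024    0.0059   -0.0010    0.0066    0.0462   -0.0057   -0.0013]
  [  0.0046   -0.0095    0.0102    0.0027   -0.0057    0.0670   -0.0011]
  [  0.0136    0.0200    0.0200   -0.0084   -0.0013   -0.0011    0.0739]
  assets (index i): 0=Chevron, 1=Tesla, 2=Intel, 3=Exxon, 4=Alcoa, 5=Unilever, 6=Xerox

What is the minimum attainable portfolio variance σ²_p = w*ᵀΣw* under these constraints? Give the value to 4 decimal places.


p=Σ⁻¹μ = [1.7178  2.4714  -0.6467  0.3571  2.1550  3.3623  1.6190]
q=Σ⁻¹𝟙 = [11.4743  13.8275  3.5838  11.6885  20.0224  16.9268  8.6408]
a=μᵀp=1.743864  b=𝟙ᵀp=11.035914  c=𝟙ᵀq=86.164092  D=ac−b²=28.467075
λ₁=(c·0.142−b)/D = (86.164092·0.142−11.035914)/28.467075 = 0.042132
λ₂=(a−b·0.142)/D = (1.743864−11.035914·0.142)/28.467075 = 0.006209
w* = 0.042132·p + 0.006209·q:
  w_0 = 0.042132·1.7178 + 0.006209·11.4743 = 0.1436  (Chevron)
  w_1 = 0.042132·2.4714 + 0.006209·13.8275 = 0.1900  (Tesla)
  w_2 = 0.042132·-0.6467 + 0.006209·3.5838 = -0.0050  (Intel)
  w_3 = 0.042132·0.3571 + 0.006209·11.6885 = 0.0876  (Exxon)
  w_4 = 0.042132·2.1550 + 0.006209·20.0224 = 0.2151  (Alcoa)
  w_5 = 0.042132·3.3623 + 0.006209·16.9268 = 0.2468  (Unilever)
  w_6 = 0.042132·1.6190 + 0.006209·8.6408 = 0.1219  (Xerox)
Σw_i=1.0000  μᵀw=0.1420
σ²=wᵀΣw=λ₁·μ_p+λ₂ = 0.042132·0.142 + 0.006209 = 0.012192 ≈ 0.0122

0.0122


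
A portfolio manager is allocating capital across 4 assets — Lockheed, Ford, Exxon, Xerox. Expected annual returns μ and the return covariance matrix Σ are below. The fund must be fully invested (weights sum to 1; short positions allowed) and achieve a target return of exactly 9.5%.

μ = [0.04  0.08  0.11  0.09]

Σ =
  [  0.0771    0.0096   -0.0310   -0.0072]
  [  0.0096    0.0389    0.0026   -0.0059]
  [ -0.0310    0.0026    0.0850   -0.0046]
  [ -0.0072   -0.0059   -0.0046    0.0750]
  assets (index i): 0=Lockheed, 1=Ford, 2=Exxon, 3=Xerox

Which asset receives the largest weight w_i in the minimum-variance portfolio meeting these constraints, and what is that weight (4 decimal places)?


Exxon (0.3662)

u=Σ⁻¹μ = [1.1240  1.9007  1.7305  1.5636]
v=Σ⁻¹𝟙 = [19.6103  22.3361  19.2158  18.1516]
a=μᵀu=0.528087  b=𝟙ᵀu=6.318682  c=𝟙ᵀv=79.313810  D=ac−b²=1.958858
λ₁=(c·0.095−b)/D = (79.313810·0.095−6.318682)/1.958858 = 0.620836
λ₂=(a−b·0.095)/D = (0.528087−6.318682·0.095)/1.958858 = -0.036852
w* = 0.620836·u + -0.036852·v:
  w_0 = 0.620836·1.1240 + -0.036852·19.6103 = -0.0249  (Lockheed)
  w_1 = 0.620836·1.9007 + -0.036852·22.3361 = 0.3569  (Ford)
  w_2 = 0.620836·1.7305 + -0.036852·19.2158 = 0.3662  (Exxon)
  w_3 = 0.620836·1.5636 + -0.036852·18.1516 = 0.3018  (Xerox)
Σw_i=1.0000  μᵀw=0.0950
σ²=wᵀΣw=λ₁·μ_p+λ₂ = 0.620836·0.095 + -0.036852 = 0.022128 ≈ 0.0221


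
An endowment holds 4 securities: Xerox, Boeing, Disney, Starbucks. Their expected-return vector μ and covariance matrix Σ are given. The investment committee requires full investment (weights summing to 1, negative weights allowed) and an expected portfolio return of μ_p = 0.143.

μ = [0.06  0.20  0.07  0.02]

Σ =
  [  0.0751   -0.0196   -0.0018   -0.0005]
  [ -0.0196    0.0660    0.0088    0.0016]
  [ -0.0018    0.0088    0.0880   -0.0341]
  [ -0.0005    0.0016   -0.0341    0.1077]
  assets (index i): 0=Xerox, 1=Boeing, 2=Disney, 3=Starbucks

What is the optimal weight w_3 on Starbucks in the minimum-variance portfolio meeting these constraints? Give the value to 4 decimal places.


0.0369

x=Σ⁻¹μ = [1.7163  3.4496  0.6164  0.3376]
y=Σ⁻¹𝟙 = [18.5460  18.2781  15.3210  13.9506]
a=μᵀx=0.842797  b=𝟙ᵀx=6.119865  c=𝟙ᵀy=66.095678  D=ac−b²=18.252504
λ₁=(c·0.143−b)/D = (66.095678·0.143−6.119865)/18.252504 = 0.182540
λ₂=(a−b·0.143)/D = (0.842797−6.119865·0.143)/18.252504 = -0.001772
w* = 0.182540·x + -0.001772·y:
  w_0 = 0.182540·1.7163 + -0.001772·18.5460 = 0.2804  (Xerox)
  w_1 = 0.182540·3.4496 + -0.001772·18.2781 = 0.5973  (Boeing)
  w_2 = 0.182540·0.6164 + -0.001772·15.3210 = 0.0854  (Disney)
  w_3 = 0.182540·0.3376 + -0.001772·13.9506 = 0.0369  (Starbucks)
Σw_i=1.0000  μᵀw=0.1430
σ²=wᵀΣw=λ₁·μ_p+λ₂ = 0.182540·0.143 + -0.001772 = 0.024331 ≈ 0.0243


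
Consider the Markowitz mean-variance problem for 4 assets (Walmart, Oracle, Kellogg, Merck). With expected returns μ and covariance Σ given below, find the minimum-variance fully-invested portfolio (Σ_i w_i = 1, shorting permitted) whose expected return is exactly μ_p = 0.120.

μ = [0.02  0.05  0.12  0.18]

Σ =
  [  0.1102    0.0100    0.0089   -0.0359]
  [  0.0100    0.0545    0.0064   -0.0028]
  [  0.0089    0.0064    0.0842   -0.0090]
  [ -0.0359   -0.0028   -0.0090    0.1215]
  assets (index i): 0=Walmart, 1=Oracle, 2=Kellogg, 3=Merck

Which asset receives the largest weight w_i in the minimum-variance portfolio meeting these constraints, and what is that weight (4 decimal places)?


Merck (0.3901)

p=Σ⁻¹μ = [0.5739  0.7274  1.4994  1.7789]
q=Σ⁻¹𝟙 = [10.8779  15.7231  10.8797  12.6128]
a=μᵀp=0.547973  b=𝟙ᵀp=4.579587  c=𝟙ᵀq=50.093486  D=ac−b²=6.477236
λ₁=(c·0.120−b)/D = (50.093486·0.120−4.579587)/6.477236 = 0.221025
λ₂=(a−b·0.120)/D = (0.547973−4.579587·0.120)/6.477236 = -0.000244
w* = 0.221025·p + -0.000244·q:
  w_0 = 0.221025·0.5739 + -0.000244·10.8779 = 0.1242  (Walmart)
  w_1 = 0.221025·0.7274 + -0.000244·15.7231 = 0.1570  (Oracle)
  w_2 = 0.221025·1.4994 + -0.000244·10.8797 = 0.3287  (Kellogg)
  w_3 = 0.221025·1.7789 + -0.000244·12.6128 = 0.3901  (Merck)
Σw_i=1.0000  μᵀw=0.1200
σ²=wᵀΣw=λ₁·μ_p+λ₂ = 0.221025·0.120 + -0.000244 = 0.026279 ≈ 0.0263


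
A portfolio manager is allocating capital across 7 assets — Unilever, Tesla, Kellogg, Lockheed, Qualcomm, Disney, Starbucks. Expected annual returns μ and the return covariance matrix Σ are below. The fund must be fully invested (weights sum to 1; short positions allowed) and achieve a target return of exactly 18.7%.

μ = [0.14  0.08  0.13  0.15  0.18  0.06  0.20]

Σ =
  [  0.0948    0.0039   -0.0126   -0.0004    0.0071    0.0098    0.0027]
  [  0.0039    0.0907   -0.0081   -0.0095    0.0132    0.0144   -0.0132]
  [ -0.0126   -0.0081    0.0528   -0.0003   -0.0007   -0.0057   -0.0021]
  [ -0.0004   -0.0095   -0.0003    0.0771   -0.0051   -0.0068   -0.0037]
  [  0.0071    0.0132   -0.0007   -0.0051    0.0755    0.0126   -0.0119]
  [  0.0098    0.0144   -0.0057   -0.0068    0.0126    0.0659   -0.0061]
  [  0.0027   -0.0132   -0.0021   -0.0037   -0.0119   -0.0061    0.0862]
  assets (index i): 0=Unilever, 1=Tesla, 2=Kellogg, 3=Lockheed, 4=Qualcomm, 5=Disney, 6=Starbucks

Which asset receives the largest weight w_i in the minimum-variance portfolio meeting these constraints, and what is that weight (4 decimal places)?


Qualcomm (0.3480)

g=Σ⁻¹μ = [1.5126  1.3294  3.2763  2.5118  2.5716  0.7302  3.0707]
h=Σ⁻¹𝟙 = [10.7028  13.3069  26.0013  17.6161  11.7175  14.1037  17.3087]
a=μᵀg=2.241652  b=𝟙ᵀg=15.002617  c=𝟙ᵀh=110.756840  D=ac−b²=23.199786
λ₁=(c·0.187−b)/D = (110.756840·0.187−15.002617)/23.199786 = 0.246076
λ₂=(a−b·0.187)/D = (2.241652−15.002617·0.187)/23.199786 = -0.024304
w* = 0.246076·g + -0.024304·h:
  w_0 = 0.246076·1.5126 + -0.024304·10.7028 = 0.1121  (Unilever)
  w_1 = 0.246076·1.3294 + -0.024304·13.3069 = 0.0037  (Tesla)
  w_2 = 0.246076·3.2763 + -0.024304·26.0013 = 0.1743  (Kellogg)
  w_3 = 0.246076·2.5118 + -0.024304·17.6161 = 0.1900  (Lockheed)
  w_4 = 0.246076·2.5716 + -0.024304·11.7175 = 0.3480  (Qualcomm)
  w_5 = 0.246076·0.7302 + -0.024304·14.1037 = -0.1631  (Disney)
  w_6 = 0.246076·3.0707 + -0.024304·17.3087 = 0.3350  (Starbucks)
Σw_i=1.0000  μᵀw=0.1870
σ²=wᵀΣw=λ₁·μ_p+λ₂ = 0.246076·0.187 + -0.024304 = 0.021713 ≈ 0.0217


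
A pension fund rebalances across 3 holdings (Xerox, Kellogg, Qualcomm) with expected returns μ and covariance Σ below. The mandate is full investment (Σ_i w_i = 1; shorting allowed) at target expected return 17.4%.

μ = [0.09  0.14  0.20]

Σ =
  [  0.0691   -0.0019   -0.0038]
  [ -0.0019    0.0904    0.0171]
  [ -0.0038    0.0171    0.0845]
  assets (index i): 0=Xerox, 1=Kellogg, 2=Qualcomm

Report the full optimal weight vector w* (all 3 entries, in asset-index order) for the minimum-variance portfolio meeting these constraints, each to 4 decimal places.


0.1223  0.2091  0.6686

x=Σ⁻¹μ = [1.4553  1.1637  2.1968]
y=Σ⁻¹𝟙 = [15.3139  9.3738  10.6260]
a=μᵀx=0.733256  b=𝟙ᵀx=4.815790  c=𝟙ᵀy=35.313721  D=ac−b²=2.702164
λ₁=(c·0.174−b)/D = (35.313721·0.174−4.815790)/2.702164 = 0.491753
λ₂=(a−b·0.174)/D = (0.733256−4.815790·0.174)/2.702164 = -0.038744
w* = 0.491753·x + -0.038744·y:
  w_0 = 0.491753·1.4553 + -0.038744·15.3139 = 0.1223  (Xerox)
  w_1 = 0.491753·1.1637 + -0.038744·9.3738 = 0.2091  (Kellogg)
  w_2 = 0.491753·2.1968 + -0.038744·10.6260 = 0.6686  (Qualcomm)
Σw_i=1.0000  μᵀw=0.1740
σ²=wᵀΣw=λ₁·μ_p+λ₂ = 0.491753·0.174 + -0.038744 = 0.046821 ≈ 0.0468


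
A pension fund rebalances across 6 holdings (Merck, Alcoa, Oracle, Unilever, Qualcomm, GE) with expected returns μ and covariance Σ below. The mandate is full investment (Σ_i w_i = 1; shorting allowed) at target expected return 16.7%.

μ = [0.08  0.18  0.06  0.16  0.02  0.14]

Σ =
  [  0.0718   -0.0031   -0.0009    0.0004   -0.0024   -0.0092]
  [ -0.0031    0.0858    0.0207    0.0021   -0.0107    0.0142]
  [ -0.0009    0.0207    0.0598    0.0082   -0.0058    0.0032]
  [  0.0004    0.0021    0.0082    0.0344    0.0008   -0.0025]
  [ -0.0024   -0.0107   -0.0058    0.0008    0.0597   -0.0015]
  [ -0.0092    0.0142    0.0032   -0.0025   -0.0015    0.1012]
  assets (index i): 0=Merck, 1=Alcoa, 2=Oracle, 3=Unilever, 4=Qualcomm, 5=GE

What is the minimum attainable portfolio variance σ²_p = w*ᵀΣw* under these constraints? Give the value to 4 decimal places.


0.0210

g=Σ⁻¹μ = [1.3673  1.9653  -0.3037  4.6711  0.6845  1.3671]
h=Σ⁻¹𝟙 = [16.3740  9.6032  11.4880  25.8559  20.1657  10.5969]
a=μᵀg=1.397380  b=𝟙ᵀg=9.751598  c=𝟙ᵀh=94.083715  D=ac−b²=36.377077
λ₁=(c·0.167−b)/D = (94.083715·0.167−9.751598)/36.377077 = 0.163850
λ₂=(a−b·0.167)/D = (1.397380−9.751598·0.167)/36.377077 = -0.006354
w* = 0.163850·g + -0.006354·h:
  w_0 = 0.163850·1.3673 + -0.006354·16.3740 = 0.1200  (Merck)
  w_1 = 0.163850·1.9653 + -0.006354·9.6032 = 0.2610  (Alcoa)
  w_2 = 0.163850·-0.3037 + -0.006354·11.4880 = -0.1228  (Oracle)
  w_3 = 0.163850·4.6711 + -0.006354·25.8559 = 0.6011  (Unilever)
  w_4 = 0.163850·0.6845 + -0.006354·20.1657 = -0.0160  (Qualcomm)
  w_5 = 0.163850·1.3671 + -0.006354·10.5969 = 0.1567  (GE)
Σw_i=1.0000  μᵀw=0.1670
σ²=wᵀΣw=λ₁·μ_p+λ₂ = 0.163850·0.167 + -0.006354 = 0.021009 ≈ 0.0210


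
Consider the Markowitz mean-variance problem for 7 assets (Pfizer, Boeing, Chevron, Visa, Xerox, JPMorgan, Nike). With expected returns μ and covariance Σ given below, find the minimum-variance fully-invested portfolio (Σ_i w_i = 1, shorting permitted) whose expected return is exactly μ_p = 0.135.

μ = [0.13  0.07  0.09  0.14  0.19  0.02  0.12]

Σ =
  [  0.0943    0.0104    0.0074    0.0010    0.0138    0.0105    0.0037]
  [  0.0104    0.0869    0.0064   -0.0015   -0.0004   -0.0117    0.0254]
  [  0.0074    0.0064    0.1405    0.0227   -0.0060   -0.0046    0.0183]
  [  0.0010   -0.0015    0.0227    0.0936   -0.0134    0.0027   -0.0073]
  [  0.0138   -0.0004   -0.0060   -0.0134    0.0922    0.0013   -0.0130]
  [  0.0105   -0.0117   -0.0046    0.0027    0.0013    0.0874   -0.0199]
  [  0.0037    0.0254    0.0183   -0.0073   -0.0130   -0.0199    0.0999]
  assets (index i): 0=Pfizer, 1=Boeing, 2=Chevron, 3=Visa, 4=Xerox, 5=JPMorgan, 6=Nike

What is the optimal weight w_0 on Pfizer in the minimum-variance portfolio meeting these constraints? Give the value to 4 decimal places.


0.1025

g=Σ⁻¹μ = [0.8367  0.3290  0.1838  1.9094  2.4457  0.4511  1.6006]
h=Σ⁻¹𝟙 = [5.0438  9.2401  3.8905  12.3414  13.7129  14.5010  12.3360]
a=μᵀg=1.081434  b=𝟙ᵀg=7.756236  c=𝟙ᵀh=71.065753  D=ac−b²=16.693702
λ₁=(c·0.135−b)/D = (71.065753·0.135−7.756236)/16.693702 = 0.110080
λ₂=(a−b·0.135)/D = (1.081434−7.756236·0.135)/16.693702 = 0.002057
w* = 0.110080·g + 0.002057·h:
  w_0 = 0.110080·0.8367 + 0.002057·5.0438 = 0.1025  (Pfizer)
  w_1 = 0.110080·0.3290 + 0.002057·9.2401 = 0.0552  (Boeing)
  w_2 = 0.110080·0.1838 + 0.002057·3.8905 = 0.0282  (Chevron)
  w_3 = 0.110080·1.9094 + 0.002057·12.3414 = 0.2356  (Visa)
  w_4 = 0.110080·2.4457 + 0.002057·13.7129 = 0.2974  (Xerox)
  w_5 = 0.110080·0.4511 + 0.002057·14.5010 = 0.0795  (JPMorgan)
  w_6 = 0.110080·1.6006 + 0.002057·12.3360 = 0.2016  (Nike)
Σw_i=1.0000  μᵀw=0.1350
σ²=wᵀΣw=λ₁·μ_p+λ₂ = 0.110080·0.135 + 0.002057 = 0.016918 ≈ 0.0169


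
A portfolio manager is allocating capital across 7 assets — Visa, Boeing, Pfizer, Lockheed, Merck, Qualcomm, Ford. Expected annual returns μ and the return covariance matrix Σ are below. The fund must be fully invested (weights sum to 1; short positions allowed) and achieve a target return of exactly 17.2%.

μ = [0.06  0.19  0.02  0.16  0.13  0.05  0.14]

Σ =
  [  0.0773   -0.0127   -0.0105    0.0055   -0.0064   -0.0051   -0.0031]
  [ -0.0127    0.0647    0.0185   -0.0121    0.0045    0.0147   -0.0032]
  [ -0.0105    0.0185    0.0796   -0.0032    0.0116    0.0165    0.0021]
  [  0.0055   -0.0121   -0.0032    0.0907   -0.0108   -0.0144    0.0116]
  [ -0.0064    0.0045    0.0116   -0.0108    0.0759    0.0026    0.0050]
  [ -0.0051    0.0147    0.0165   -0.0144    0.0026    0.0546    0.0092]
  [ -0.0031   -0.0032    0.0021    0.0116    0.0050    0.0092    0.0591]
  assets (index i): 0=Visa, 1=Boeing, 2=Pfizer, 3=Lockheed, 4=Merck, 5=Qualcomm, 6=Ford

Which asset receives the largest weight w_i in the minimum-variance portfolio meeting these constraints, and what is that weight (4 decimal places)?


u=Σ⁻¹μ = [1.3924  3.7062  -0.7546  2.1815  1.8890  0.4218  2.0157]
v=Σ⁻¹𝟙 = [18.0077  16.1960  6.3831  14.7435  13.5445  14.9029  12.1556]
a=μᵀu=1.670532  b=𝟙ᵀu=10.852027  c=𝟙ᵀv=95.933173  D=ac−b²=42.492941
λ₁=(c·0.172−b)/D = (95.933173·0.172−10.852027)/42.492941 = 0.132927
λ₂=(a−b·0.172)/D = (1.670532−10.852027·0.172)/42.492941 = -0.004613
w* = 0.132927·u + -0.004613·v:
  w_0 = 0.132927·1.3924 + -0.004613·18.0077 = 0.1020  (Visa)
  w_1 = 0.132927·3.7062 + -0.004613·16.1960 = 0.4179  (Boeing)
  w_2 = 0.132927·-0.7546 + -0.004613·6.3831 = -0.1298  (Pfizer)
  w_3 = 0.132927·2.1815 + -0.004613·14.7435 = 0.2220  (Lockheed)
  w_4 = 0.132927·1.8890 + -0.004613·13.5445 = 0.1886  (Merck)
  w_5 = 0.132927·0.4218 + -0.004613·14.9029 = -0.0127  (Qualcomm)
  w_6 = 0.132927·2.0157 + -0.004613·12.1556 = 0.2119  (Ford)
Σw_i=1.0000  μᵀw=0.1720
σ²=wᵀΣw=λ₁·μ_p+λ₂ = 0.132927·0.172 + -0.004613 = 0.018251 ≈ 0.0183

Boeing (0.4179)


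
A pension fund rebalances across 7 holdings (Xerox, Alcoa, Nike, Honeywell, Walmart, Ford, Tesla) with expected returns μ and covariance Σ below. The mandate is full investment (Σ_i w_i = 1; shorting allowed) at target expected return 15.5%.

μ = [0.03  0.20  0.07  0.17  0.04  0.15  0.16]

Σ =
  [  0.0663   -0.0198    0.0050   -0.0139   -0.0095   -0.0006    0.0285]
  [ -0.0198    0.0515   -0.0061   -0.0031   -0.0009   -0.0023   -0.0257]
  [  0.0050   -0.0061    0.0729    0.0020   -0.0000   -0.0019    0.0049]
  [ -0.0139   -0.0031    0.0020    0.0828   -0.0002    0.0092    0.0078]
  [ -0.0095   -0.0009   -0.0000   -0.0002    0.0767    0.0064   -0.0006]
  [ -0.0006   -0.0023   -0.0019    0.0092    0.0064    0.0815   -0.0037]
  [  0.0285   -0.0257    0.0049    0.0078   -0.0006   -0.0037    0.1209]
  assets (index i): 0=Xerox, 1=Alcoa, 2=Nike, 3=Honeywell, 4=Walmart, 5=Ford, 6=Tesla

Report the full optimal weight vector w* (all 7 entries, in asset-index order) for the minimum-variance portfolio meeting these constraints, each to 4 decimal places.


0.0947  0.4024  0.0671  0.1419  0.0243  0.1250  0.1446

x=Σ⁻¹μ = [1.8416  5.9698  1.1857  2.1626  0.6873  1.8443  2.0306]
y=Σ⁻¹𝟙 = [27.1896  37.6256  14.2793  15.6773  16.0187  11.2319  8.6931]
a=μᵀx=2.328885  b=𝟙ᵀx=15.721918  c=𝟙ᵀy=130.715356  D=ac−b²=57.242375
λ₁=(c·0.155−b)/D = (130.715356·0.155−15.721918)/57.242375 = 0.079294
λ₂=(a−b·0.155)/D = (2.328885−15.721918·0.155)/57.242375 = -0.001887
w* = 0.079294·x + -0.001887·y:
  w_0 = 0.079294·1.8416 + -0.001887·27.1896 = 0.0947  (Xerox)
  w_1 = 0.079294·5.9698 + -0.001887·37.6256 = 0.4024  (Alcoa)
  w_2 = 0.079294·1.1857 + -0.001887·14.2793 = 0.0671  (Nike)
  w_3 = 0.079294·2.1626 + -0.001887·15.6773 = 0.1419  (Honeywell)
  w_4 = 0.079294·0.6873 + -0.001887·16.0187 = 0.0243  (Walmart)
  w_5 = 0.079294·1.8443 + -0.001887·11.2319 = 0.1250  (Ford)
  w_6 = 0.079294·2.0306 + -0.001887·8.6931 = 0.1446  (Tesla)
Σw_i=1.0000  μᵀw=0.1550
σ²=wᵀΣw=λ₁·μ_p+λ₂ = 0.079294·0.155 + -0.001887 = 0.010404 ≈ 0.0104


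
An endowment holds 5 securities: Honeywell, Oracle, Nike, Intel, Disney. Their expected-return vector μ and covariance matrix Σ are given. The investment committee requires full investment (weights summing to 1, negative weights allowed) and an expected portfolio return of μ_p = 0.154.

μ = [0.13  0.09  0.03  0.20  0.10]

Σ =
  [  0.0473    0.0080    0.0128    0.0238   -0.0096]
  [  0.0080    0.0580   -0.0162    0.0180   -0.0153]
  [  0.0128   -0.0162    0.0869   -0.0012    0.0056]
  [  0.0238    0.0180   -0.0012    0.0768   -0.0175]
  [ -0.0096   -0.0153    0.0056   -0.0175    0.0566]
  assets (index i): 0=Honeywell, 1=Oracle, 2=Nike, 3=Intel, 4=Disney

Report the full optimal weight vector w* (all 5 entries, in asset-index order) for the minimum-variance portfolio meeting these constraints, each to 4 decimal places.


p=Σ⁻¹μ = [1.9000  1.4309  0.1588  2.4131  3.2062]
q=Σ⁻¹𝟙 = [14.9148  22.9611  11.9065  9.6300  28.2038]
a=μᵀp=1.183779  b=𝟙ᵀp=9.108998  c=𝟙ᵀq=87.616233  D=ac−b²=20.744375
λ₁=(c·0.154−b)/D = (87.616233·0.154−9.108998)/20.744375 = 0.211330
λ₂=(a−b·0.154)/D = (1.183779−9.108998·0.154)/20.744375 = -0.010557
w* = 0.211330·p + -0.010557·q:
  w_0 = 0.211330·1.9000 + -0.010557·14.9148 = 0.2441  (Honeywell)
  w_1 = 0.211330·1.4309 + -0.010557·22.9611 = 0.0600  (Oracle)
  w_2 = 0.211330·0.1588 + -0.010557·11.9065 = -0.0921  (Nike)
  w_3 = 0.211330·2.4131 + -0.010557·9.6300 = 0.4083  (Intel)
  w_4 = 0.211330·3.2062 + -0.010557·28.2038 = 0.3798  (Disney)
Σw_i=1.0000  μᵀw=0.1540
σ²=wᵀΣw=λ₁·μ_p+λ₂ = 0.211330·0.154 + -0.010557 = 0.021987 ≈ 0.0220

0.2441  0.0600  -0.0921  0.4083  0.3798


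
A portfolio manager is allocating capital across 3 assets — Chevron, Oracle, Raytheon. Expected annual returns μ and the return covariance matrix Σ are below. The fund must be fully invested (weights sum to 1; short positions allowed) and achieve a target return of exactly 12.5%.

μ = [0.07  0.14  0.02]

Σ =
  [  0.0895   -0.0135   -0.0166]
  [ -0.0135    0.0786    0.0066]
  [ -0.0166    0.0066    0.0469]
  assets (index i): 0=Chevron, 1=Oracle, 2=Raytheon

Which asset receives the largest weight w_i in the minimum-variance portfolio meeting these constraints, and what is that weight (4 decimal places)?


Oracle (0.7397)

u=Σ⁻¹μ = [1.1802  1.9359  0.5717]
v=Σ⁻¹𝟙 = [18.0133  13.6521  25.7765]
a=μᵀu=0.365067  b=𝟙ᵀu=3.687757  c=𝟙ᵀv=57.441923  D=ac−b²=7.370598
λ₁=(c·0.125−b)/D = (57.441923·0.125−3.687757)/7.370598 = 0.473840
λ₂=(a−b·0.125)/D = (0.365067−3.687757·0.125)/7.370598 = -0.013012
w* = 0.473840·u + -0.013012·v:
  w_0 = 0.473840·1.1802 + -0.013012·18.0133 = 0.3248  (Chevron)
  w_1 = 0.473840·1.9359 + -0.013012·13.6521 = 0.7397  (Oracle)
  w_2 = 0.473840·0.5717 + -0.013012·25.7765 = -0.0645  (Raytheon)
Σw_i=1.0000  μᵀw=0.1250
σ²=wᵀΣw=λ₁·μ_p+λ₂ = 0.473840·0.125 + -0.013012 = 0.046218 ≈ 0.0462


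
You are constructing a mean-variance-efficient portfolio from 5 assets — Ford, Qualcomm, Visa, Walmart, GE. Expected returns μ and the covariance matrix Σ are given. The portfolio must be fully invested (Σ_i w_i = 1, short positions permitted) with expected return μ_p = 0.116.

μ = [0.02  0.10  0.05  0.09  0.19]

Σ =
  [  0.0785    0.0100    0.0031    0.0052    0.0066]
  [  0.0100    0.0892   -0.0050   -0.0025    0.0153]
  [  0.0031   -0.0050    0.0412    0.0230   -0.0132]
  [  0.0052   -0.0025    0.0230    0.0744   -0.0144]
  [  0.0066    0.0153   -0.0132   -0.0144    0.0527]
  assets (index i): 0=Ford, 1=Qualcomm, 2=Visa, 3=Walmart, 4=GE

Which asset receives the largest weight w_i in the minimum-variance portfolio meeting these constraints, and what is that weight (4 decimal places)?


GE (0.4073)

p=Σ⁻¹μ = [-0.3581  0.5585  1.8569  1.5252  4.3699]
q=Σ⁻¹𝟙 = [7.9133  7.8053  27.3501  9.5693  25.1835]
a=μᵀp=1.109082  b=𝟙ᵀp=7.952401  c=𝟙ᵀq=77.821440  D=ac−b²=23.069701
λ₁=(c·0.116−b)/D = (77.821440·0.116−7.952401)/23.069701 = 0.046593
λ₂=(a−b·0.116)/D = (1.109082−7.952401·0.116)/23.069701 = 0.008089
w* = 0.046593·p + 0.008089·q:
  w_0 = 0.046593·-0.3581 + 0.008089·7.9133 = 0.0473  (Ford)
  w_1 = 0.046593·0.5585 + 0.008089·7.8053 = 0.0892  (Qualcomm)
  w_2 = 0.046593·1.8569 + 0.008089·27.3501 = 0.3077  (Visa)
  w_3 = 0.046593·1.5252 + 0.008089·9.5693 = 0.1485  (Walmart)
  w_4 = 0.046593·4.3699 + 0.008089·25.1835 = 0.4073  (GE)
Σw_i=1.0000  μᵀw=0.1160
σ²=wᵀΣw=λ₁·μ_p+λ₂ = 0.046593·0.116 + 0.008089 = 0.013493 ≈ 0.0135


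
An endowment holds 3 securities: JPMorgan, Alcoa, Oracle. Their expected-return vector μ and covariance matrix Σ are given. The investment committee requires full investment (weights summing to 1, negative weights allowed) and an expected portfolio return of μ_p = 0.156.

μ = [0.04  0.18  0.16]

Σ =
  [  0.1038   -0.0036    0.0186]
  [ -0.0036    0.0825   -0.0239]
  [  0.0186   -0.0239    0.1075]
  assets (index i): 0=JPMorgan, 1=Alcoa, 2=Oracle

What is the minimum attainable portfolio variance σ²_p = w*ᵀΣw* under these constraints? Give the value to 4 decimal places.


0.0299

g=Σ⁻¹μ = [0.1076  2.7921  2.0905]
h=Σ⁻¹𝟙 = [8.1380  15.7796  11.4025]
a=μᵀg=0.841370  b=𝟙ᵀg=4.990240  c=𝟙ᵀh=35.320022  D=ac−b²=4.814712
λ₁=(c·0.156−b)/D = (35.320022·0.156−4.990240)/4.814712 = 0.107937
λ₂=(a−b·0.156)/D = (0.841370−4.990240·0.156)/4.814712 = 0.013063
w* = 0.107937·g + 0.013063·h:
  w_0 = 0.107937·0.1076 + 0.013063·8.1380 = 0.1179  (JPMorgan)
  w_1 = 0.107937·2.7921 + 0.013063·15.7796 = 0.5075  (Alcoa)
  w_2 = 0.107937·2.0905 + 0.013063·11.4025 = 0.3746  (Oracle)
Σw_i=1.0000  μᵀw=0.1560
σ²=wᵀΣw=λ₁·μ_p+λ₂ = 0.107937·0.156 + 0.013063 = 0.029901 ≈ 0.0299


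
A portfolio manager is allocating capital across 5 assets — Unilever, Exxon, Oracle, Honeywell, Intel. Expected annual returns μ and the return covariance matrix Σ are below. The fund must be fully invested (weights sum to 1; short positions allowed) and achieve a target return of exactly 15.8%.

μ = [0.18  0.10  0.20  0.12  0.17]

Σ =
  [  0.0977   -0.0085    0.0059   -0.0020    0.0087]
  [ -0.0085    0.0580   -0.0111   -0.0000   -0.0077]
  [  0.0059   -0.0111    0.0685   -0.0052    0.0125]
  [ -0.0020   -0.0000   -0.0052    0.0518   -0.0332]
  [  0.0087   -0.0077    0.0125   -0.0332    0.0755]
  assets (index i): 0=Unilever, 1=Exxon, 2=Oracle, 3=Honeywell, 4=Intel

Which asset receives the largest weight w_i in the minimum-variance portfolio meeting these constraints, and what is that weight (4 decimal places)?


p=Σ⁻¹μ = [1.6660  3.0922  2.9083  5.4117  4.2733]
q=Σ⁻¹𝟙 = [9.6868  25.6070  15.5175  40.4333  29.9512]
a=μᵀp=2.566627  b=𝟙ᵀp=17.351517  c=𝟙ᵀq=121.195757  D=ac−b²=9.989181
λ₁=(c·0.158−b)/D = (121.195757·0.158−17.351517)/9.989181 = 0.179936
λ₂=(a−b·0.158)/D = (2.566627−17.351517·0.158)/9.989181 = -0.017510
w* = 0.179936·p + -0.017510·q:
  w_0 = 0.179936·1.6660 + -0.017510·9.6868 = 0.1302  (Unilever)
  w_1 = 0.179936·3.0922 + -0.017510·25.6070 = 0.1080  (Exxon)
  w_2 = 0.179936·2.9083 + -0.017510·15.5175 = 0.2516  (Oracle)
  w_3 = 0.179936·5.4117 + -0.017510·40.4333 = 0.2658  (Honeywell)
  w_4 = 0.179936·4.2733 + -0.017510·29.9512 = 0.2445  (Intel)
Σw_i=1.0000  μᵀw=0.1580
σ²=wᵀΣw=λ₁·μ_p+λ₂ = 0.179936·0.158 + -0.017510 = 0.010920 ≈ 0.0109

Honeywell (0.2658)


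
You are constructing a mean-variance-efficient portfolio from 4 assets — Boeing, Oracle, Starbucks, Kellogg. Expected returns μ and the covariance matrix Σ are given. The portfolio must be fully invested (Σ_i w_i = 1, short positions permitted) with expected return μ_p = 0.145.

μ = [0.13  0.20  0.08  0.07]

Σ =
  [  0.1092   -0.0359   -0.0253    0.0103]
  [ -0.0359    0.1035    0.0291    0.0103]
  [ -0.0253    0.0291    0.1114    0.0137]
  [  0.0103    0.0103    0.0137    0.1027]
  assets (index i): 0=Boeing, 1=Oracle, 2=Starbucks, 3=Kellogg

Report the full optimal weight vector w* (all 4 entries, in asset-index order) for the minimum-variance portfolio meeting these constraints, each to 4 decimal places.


0.3801  0.3901  0.1483  0.0815

u=Σ⁻¹μ = [2.1226  2.5056  0.5276  0.1470]
v=Σ⁻¹𝟙 = [14.3911  11.6792  8.4570  5.9943]
a=μᵀu=0.829562  b=𝟙ᵀu=5.302843  c=𝟙ᵀv=40.521569  D=ac−b²=5.495023
λ₁=(c·0.145−b)/D = (40.521569·0.145−5.302843)/5.495023 = 0.104237
λ₂=(a−b·0.145)/D = (0.829562−5.302843·0.145)/5.495023 = 0.011037
w* = 0.104237·u + 0.011037·v:
  w_0 = 0.104237·2.1226 + 0.011037·14.3911 = 0.3801  (Boeing)
  w_1 = 0.104237·2.5056 + 0.011037·11.6792 = 0.3901  (Oracle)
  w_2 = 0.104237·0.5276 + 0.011037·8.4570 = 0.1483  (Starbucks)
  w_3 = 0.104237·0.1470 + 0.011037·5.9943 = 0.0815  (Kellogg)
Σw_i=1.0000  μᵀw=0.1450
σ²=wᵀΣw=λ₁·μ_p+λ₂ = 0.104237·0.145 + 0.011037 = 0.026152 ≈ 0.0262


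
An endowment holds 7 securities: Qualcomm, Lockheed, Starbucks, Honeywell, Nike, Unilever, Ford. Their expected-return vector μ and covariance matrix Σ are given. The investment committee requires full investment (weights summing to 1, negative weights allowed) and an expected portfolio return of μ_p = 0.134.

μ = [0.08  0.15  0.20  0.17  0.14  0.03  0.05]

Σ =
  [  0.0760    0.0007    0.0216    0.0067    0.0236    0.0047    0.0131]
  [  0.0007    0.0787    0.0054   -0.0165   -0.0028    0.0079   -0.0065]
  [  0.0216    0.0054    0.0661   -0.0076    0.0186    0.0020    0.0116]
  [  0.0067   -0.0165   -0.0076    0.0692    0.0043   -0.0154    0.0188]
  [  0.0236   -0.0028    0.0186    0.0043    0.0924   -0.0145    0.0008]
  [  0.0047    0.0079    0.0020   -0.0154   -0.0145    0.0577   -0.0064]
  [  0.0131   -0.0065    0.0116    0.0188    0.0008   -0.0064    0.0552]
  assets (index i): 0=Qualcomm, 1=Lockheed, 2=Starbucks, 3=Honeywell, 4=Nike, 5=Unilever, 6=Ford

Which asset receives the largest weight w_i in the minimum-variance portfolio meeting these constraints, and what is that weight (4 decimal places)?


Honeywell (0.2699)

g=Σ⁻¹μ = [-0.5570  2.3485  3.1798  3.7917  1.1320  1.3743  -0.5021]
h=Σ⁻¹𝟙 = [1.0001  15.3370  9.3660  20.1102  11.9700  24.7043  13.5580]
a=μᵀg=1.762886  b=𝟙ᵀg=10.767316  c=𝟙ᵀh=96.045595  D=ac−b²=53.382350
λ₁=(c·0.134−b)/D = (96.045595·0.134−10.767316)/53.382350 = 0.039391
λ₂=(a−b·0.134)/D = (1.762886−10.767316·0.134)/53.382350 = 0.005996
w* = 0.039391·g + 0.005996·h:
  w_0 = 0.039391·-0.5570 + 0.005996·1.0001 = -0.0159  (Qualcomm)
  w_1 = 0.039391·2.3485 + 0.005996·15.3370 = 0.1845  (Lockheed)
  w_2 = 0.039391·3.1798 + 0.005996·9.3660 = 0.1814  (Starbucks)
  w_3 = 0.039391·3.7917 + 0.005996·20.1102 = 0.2699  (Honeywell)
  w_4 = 0.039391·1.1320 + 0.005996·11.9700 = 0.1164  (Nike)
  w_5 = 0.039391·1.3743 + 0.005996·24.7043 = 0.2023  (Unilever)
  w_6 = 0.039391·-0.5021 + 0.005996·13.5580 = 0.0615  (Ford)
Σw_i=1.0000  μᵀw=0.1340
σ²=wᵀΣw=λ₁·μ_p+λ₂ = 0.039391·0.134 + 0.005996 = 0.011274 ≈ 0.0113


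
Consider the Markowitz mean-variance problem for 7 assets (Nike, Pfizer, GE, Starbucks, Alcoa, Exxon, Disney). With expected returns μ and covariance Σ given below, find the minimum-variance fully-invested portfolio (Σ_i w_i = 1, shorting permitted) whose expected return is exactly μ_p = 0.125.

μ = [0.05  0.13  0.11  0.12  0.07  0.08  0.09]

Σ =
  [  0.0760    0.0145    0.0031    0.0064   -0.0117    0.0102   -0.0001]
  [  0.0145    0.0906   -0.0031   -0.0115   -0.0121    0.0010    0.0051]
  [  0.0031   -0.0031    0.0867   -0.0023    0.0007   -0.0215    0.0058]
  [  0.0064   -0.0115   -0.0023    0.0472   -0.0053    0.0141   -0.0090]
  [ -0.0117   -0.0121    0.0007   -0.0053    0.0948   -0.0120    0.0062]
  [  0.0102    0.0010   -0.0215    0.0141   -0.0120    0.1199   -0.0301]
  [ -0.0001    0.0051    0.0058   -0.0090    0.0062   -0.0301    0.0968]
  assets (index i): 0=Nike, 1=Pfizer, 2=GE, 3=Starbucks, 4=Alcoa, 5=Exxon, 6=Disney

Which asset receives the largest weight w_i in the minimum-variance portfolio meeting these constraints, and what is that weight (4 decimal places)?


g=Σ⁻¹μ = [0.0030  1.9698  1.5764  3.1761  1.1998  0.9960  1.2597]
h=Σ⁻¹𝟙 = [8.4547  14.4897  14.3762  25.0050  15.3663  12.1480  13.8326]
a=μᵀg=1.087797  b=𝟙ᵀg=10.180790  c=𝟙ᵀh=103.672486  D=ac−b²=9.126174
λ₁=(c·0.125−b)/D = (103.672486·0.125−10.180790)/9.126174 = 0.304429
λ₂=(a−b·0.125)/D = (1.087797−10.180790·0.125)/9.126174 = -0.020250
w* = 0.304429·g + -0.020250·h:
  w_0 = 0.304429·0.0030 + -0.020250·8.4547 = -0.1703  (Nike)
  w_1 = 0.304429·1.9698 + -0.020250·14.4897 = 0.3063  (Pfizer)
  w_2 = 0.304429·1.5764 + -0.020250·14.3762 = 0.1888  (GE)
  w_3 = 0.304429·3.1761 + -0.020250·25.0050 = 0.4606  (Starbucks)
  w_4 = 0.304429·1.1998 + -0.020250·15.3663 = 0.0541  (Alcoa)
  w_5 = 0.304429·0.9960 + -0.020250·12.1480 = 0.0572  (Exxon)
  w_6 = 0.304429·1.2597 + -0.020250·13.8326 = 0.1034  (Disney)
Σw_i=1.0000  μᵀw=0.1250
σ²=wᵀΣw=λ₁·μ_p+λ₂ = 0.304429·0.125 + -0.020250 = 0.017804 ≈ 0.0178

Starbucks (0.4606)


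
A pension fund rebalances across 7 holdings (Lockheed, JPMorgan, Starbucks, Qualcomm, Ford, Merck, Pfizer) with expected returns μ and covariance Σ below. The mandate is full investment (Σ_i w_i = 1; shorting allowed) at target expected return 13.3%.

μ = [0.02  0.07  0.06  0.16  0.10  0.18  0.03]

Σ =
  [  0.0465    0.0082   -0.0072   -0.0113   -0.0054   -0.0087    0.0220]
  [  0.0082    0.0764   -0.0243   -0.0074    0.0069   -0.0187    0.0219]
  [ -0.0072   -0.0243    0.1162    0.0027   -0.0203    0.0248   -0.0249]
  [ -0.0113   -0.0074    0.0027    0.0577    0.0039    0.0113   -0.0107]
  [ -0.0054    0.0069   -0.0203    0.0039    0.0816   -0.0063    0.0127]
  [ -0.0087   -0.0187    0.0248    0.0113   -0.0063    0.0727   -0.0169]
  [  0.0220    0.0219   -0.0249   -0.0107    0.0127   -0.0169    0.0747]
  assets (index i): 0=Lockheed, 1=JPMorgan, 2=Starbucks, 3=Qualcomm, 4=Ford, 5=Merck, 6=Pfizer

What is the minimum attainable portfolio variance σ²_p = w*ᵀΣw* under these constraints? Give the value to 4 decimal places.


u=Σ⁻¹μ = [1.3045  1.6236  0.6533  2.6942  1.3320  2.6436  0.5167]
v=Σ⁻¹𝟙 = [26.1587  16.8337  14.4277  21.5232  14.8658  16.5268  9.8515]
a=μᵀu=1.234551  b=𝟙ᵀu=10.767856  c=𝟙ᵀv=120.187455  D=ac−b²=32.430795
λ₁=(c·0.133−b)/D = (120.187455·0.133−10.767856)/32.430795 = 0.160868
λ₂=(a−b·0.133)/D = (1.234551−10.767856·0.133)/32.430795 = -0.006092
w* = 0.160868·u + -0.006092·v:
  w_0 = 0.160868·1.3045 + -0.006092·26.1587 = 0.0505  (Lockheed)
  w_1 = 0.160868·1.6236 + -0.006092·16.8337 = 0.1586  (JPMorgan)
  w_2 = 0.160868·0.6533 + -0.006092·14.4277 = 0.0172  (Starbucks)
  w_3 = 0.160868·2.6942 + -0.006092·21.5232 = 0.3023  (Qualcomm)
  w_4 = 0.160868·1.3320 + -0.006092·14.8658 = 0.1237  (Ford)
  w_5 = 0.160868·2.6436 + -0.006092·16.5268 = 0.3246  (Merck)
  w_6 = 0.160868·0.5167 + -0.006092·9.8515 = 0.0231  (Pfizer)
Σw_i=1.0000  μᵀw=0.1330
σ²=wᵀΣw=λ₁·μ_p+λ₂ = 0.160868·0.133 + -0.006092 = 0.015303 ≈ 0.0153

0.0153


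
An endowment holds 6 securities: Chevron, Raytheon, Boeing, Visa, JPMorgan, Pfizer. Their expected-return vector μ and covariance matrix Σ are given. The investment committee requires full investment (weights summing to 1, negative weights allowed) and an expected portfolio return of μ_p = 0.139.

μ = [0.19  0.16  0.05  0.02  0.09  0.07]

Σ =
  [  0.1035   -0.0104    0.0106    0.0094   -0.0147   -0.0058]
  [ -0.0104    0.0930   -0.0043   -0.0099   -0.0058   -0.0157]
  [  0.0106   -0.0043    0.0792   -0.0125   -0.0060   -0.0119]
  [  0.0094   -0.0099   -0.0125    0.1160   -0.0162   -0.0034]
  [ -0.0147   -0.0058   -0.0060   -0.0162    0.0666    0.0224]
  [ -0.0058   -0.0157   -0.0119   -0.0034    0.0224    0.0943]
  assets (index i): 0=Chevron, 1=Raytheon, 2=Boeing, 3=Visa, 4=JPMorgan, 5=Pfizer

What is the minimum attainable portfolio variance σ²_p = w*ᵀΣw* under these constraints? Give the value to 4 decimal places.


x=Σ⁻¹μ = [2.2644  2.3541  0.8366  0.5809  1.9584  0.9348]
y=Σ⁻¹𝟙 = [11.8905  17.7337  17.6083  14.2361  20.1144  12.2456]
a=μᵀx=1.102037  b=𝟙ᵀx=8.929217  c=𝟙ᵀy=93.828595  D=ac−b²=23.671700
λ₁=(c·0.139−b)/D = (93.828595·0.139−8.929217)/23.671700 = 0.173750
λ₂=(a−b·0.139)/D = (1.102037−8.929217·0.139)/23.671700 = -0.005877
w* = 0.173750·x + -0.005877·y:
  w_0 = 0.173750·2.2644 + -0.005877·11.8905 = 0.3236  (Chevron)
  w_1 = 0.173750·2.3541 + -0.005877·17.7337 = 0.3048  (Raytheon)
  w_2 = 0.173750·0.8366 + -0.005877·17.6083 = 0.0419  (Boeing)
  w_3 = 0.173750·0.5809 + -0.005877·14.2361 = 0.0173  (Visa)
  w_4 = 0.173750·1.9584 + -0.005877·20.1144 = 0.2221  (JPMorgan)
  w_5 = 0.173750·0.9348 + -0.005877·12.2456 = 0.0905  (Pfizer)
Σw_i=1.0000  μᵀw=0.1390
σ²=wᵀΣw=λ₁·μ_p+λ₂ = 0.173750·0.139 + -0.005877 = 0.018274 ≈ 0.0183

0.0183
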